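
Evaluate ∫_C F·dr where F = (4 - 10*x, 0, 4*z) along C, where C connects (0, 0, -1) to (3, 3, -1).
-33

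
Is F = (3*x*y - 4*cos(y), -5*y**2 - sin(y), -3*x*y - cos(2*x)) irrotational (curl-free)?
No, ∇×F = (-3*x, 3*y - 2*sin(2*x), -3*x - 4*sin(y))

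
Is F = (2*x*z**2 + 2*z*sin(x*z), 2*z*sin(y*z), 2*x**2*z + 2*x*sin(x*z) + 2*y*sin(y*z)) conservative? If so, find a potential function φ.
Yes, F is conservative. φ = x**2*z**2 - 2*cos(x*z) - 2*cos(y*z)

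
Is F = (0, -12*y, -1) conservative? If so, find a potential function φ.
Yes, F is conservative. φ = -6*y**2 - z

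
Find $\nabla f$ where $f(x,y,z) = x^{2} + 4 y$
(2*x, 4, 0)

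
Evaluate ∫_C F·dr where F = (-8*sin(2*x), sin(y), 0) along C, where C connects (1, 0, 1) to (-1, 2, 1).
1 - cos(2)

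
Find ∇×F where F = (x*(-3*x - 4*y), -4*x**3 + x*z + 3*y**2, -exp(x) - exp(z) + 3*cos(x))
(-x, exp(x) + 3*sin(x), -12*x**2 + 4*x + z)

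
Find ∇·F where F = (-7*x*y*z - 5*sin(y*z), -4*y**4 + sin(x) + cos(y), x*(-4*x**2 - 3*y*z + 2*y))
-3*x*y - 16*y**3 - 7*y*z - sin(y)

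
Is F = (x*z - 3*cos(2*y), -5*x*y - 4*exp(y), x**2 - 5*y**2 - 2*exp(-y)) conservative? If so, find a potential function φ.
No, ∇×F = (-10*y + 2*exp(-y), -x, -5*y - 6*sin(2*y)) ≠ 0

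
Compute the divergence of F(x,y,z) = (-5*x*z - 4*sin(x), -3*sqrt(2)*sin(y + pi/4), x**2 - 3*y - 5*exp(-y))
-5*z - 4*cos(x) - 3*sqrt(2)*cos(y + pi/4)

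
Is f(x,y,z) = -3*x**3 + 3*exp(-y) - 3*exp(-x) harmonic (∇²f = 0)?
No, ∇²f = -18*x + 3*exp(-y) - 3*exp(-x)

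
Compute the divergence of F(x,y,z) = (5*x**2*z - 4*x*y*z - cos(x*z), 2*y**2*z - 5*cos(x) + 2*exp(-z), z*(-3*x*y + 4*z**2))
-3*x*y + 10*x*z + 12*z**2 + z*sin(x*z)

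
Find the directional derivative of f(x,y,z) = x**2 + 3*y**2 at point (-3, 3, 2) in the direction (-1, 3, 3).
60*sqrt(19)/19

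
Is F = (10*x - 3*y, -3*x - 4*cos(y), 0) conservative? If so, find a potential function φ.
Yes, F is conservative. φ = 5*x**2 - 3*x*y - 4*sin(y)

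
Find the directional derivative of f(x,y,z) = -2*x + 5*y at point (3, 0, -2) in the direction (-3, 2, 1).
8*sqrt(14)/7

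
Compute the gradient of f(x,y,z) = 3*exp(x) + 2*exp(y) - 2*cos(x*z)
(2*z*sin(x*z) + 3*exp(x), 2*exp(y), 2*x*sin(x*z))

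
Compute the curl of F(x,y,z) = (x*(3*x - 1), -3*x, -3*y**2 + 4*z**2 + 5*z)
(-6*y, 0, -3)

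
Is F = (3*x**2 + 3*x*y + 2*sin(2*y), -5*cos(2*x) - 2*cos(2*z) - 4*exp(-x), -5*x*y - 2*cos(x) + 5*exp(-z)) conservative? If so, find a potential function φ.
No, ∇×F = (-5*x - 4*sin(2*z), 5*y - 2*sin(x), -3*x + 10*sin(2*x) - 4*cos(2*y) + 4*exp(-x)) ≠ 0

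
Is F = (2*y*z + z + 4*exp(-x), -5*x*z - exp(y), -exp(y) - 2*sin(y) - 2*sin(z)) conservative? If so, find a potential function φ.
No, ∇×F = (5*x - exp(y) - 2*cos(y), 2*y + 1, -7*z) ≠ 0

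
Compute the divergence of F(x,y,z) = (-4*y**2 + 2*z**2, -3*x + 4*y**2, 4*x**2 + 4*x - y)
8*y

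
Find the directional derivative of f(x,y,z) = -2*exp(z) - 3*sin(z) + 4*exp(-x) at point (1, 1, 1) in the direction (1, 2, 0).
-4*sqrt(5)*exp(-1)/5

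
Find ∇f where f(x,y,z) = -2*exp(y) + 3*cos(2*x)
(-6*sin(2*x), -2*exp(y), 0)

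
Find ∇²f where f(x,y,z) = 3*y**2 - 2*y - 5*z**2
-4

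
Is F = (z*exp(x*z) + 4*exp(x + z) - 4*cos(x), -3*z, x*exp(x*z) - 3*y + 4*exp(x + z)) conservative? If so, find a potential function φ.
Yes, F is conservative. φ = -3*y*z + exp(x*z) + 4*exp(x + z) - 4*sin(x)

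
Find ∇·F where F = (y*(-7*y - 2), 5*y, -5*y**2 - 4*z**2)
5 - 8*z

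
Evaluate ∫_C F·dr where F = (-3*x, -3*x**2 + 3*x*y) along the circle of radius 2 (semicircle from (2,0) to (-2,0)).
16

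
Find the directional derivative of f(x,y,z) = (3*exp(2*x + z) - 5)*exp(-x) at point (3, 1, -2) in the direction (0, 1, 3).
9*sqrt(10)*E/10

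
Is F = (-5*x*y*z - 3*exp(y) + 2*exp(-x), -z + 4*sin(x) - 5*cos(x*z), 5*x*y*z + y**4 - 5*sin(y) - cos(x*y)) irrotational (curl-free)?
No, ∇×F = (5*x*z + x*sin(x*y) - 5*x*sin(x*z) + 4*y**3 - 5*cos(y) + 1, -y*(5*x + 5*z + sin(x*y)), 5*x*z + 5*z*sin(x*z) + 3*exp(y) + 4*cos(x))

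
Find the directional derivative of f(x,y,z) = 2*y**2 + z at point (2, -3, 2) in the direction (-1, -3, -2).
17*sqrt(14)/7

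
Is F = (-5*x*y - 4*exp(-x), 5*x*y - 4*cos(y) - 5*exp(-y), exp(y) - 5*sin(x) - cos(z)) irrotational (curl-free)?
No, ∇×F = (exp(y), 5*cos(x), 5*x + 5*y)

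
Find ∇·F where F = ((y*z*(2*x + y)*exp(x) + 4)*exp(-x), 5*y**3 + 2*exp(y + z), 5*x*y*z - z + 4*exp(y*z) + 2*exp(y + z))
5*x*y + 15*y**2 + 2*y*z + 4*y*exp(y*z) + 4*exp(y + z) - 1 - 4*exp(-x)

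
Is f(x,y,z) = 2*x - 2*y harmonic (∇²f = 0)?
Yes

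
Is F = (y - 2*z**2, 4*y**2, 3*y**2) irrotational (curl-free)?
No, ∇×F = (6*y, -4*z, -1)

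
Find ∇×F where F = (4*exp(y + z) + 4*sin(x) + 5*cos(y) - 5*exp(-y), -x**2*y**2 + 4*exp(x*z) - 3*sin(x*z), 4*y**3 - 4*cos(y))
(-4*x*exp(x*z) + 3*x*cos(x*z) + 12*y**2 + 4*sin(y), 4*exp(y + z), -2*x*y**2 + 4*z*exp(x*z) - 3*z*cos(x*z) - 4*exp(y + z) + 5*sin(y) - 5*exp(-y))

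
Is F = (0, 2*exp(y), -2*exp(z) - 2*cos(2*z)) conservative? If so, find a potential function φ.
Yes, F is conservative. φ = 2*exp(y) - 2*exp(z) - sin(2*z)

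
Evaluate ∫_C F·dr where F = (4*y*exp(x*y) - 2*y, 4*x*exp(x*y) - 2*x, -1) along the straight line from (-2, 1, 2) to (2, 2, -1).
-9 - 4*exp(-2) + 4*exp(4)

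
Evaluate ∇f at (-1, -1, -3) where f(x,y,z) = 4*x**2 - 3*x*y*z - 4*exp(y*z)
(-17, -9 + 12*exp(3), -3 + 4*exp(3))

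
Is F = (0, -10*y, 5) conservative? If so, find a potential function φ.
Yes, F is conservative. φ = -5*y**2 + 5*z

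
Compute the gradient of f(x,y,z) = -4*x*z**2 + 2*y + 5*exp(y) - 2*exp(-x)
(-4*z**2 + 2*exp(-x), 5*exp(y) + 2, -8*x*z)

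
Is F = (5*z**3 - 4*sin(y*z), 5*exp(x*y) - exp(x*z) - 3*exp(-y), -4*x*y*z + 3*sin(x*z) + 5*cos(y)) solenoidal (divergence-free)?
No, ∇·F = (x*(-4*y + 5*exp(x*y) + 3*cos(x*z))*exp(y) + 3)*exp(-y)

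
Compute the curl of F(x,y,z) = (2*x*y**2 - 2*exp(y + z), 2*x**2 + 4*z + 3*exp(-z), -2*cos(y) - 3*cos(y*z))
(3*z*sin(y*z) + 2*sin(y) - 4 + 3*exp(-z), -2*exp(y + z), -4*x*y + 4*x + 2*exp(y + z))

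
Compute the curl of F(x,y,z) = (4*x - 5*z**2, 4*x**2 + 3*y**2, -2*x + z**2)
(0, 2 - 10*z, 8*x)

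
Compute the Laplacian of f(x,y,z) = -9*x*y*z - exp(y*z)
(-y**2 - z**2)*exp(y*z)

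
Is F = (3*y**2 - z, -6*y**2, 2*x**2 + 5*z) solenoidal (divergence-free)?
No, ∇·F = 5 - 12*y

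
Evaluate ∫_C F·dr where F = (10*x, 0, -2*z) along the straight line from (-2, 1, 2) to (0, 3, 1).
-17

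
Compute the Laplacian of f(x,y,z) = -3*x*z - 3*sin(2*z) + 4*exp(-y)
12*sin(2*z) + 4*exp(-y)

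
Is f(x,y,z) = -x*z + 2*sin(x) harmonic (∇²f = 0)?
No, ∇²f = -2*sin(x)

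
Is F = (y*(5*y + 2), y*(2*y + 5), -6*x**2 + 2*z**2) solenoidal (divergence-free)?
No, ∇·F = 4*y + 4*z + 5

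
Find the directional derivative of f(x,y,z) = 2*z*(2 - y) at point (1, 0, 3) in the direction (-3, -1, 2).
sqrt(14)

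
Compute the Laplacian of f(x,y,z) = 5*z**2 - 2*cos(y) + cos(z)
2*cos(y) - cos(z) + 10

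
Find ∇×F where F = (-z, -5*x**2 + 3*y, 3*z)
(0, -1, -10*x)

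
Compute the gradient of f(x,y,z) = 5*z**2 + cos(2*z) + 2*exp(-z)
(0, 0, 10*z - 2*sin(2*z) - 2*exp(-z))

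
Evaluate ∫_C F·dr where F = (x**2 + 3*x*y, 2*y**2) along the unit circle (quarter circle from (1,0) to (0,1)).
-2/3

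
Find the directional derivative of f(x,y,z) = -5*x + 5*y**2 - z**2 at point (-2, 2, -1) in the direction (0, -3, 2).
-56*sqrt(13)/13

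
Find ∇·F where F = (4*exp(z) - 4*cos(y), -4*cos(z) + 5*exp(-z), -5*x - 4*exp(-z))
4*exp(-z)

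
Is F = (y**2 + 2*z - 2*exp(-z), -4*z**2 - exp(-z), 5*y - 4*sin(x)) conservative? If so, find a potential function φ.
No, ∇×F = (8*z + 5 - exp(-z), 4*cos(x) + 2 + 2*exp(-z), -2*y) ≠ 0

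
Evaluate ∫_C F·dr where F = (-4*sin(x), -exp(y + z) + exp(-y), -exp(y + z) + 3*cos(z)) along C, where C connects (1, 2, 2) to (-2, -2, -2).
-2*sinh(2) - 6*sin(2) - 4*cos(1) + 4*cos(2) + 2*sinh(4)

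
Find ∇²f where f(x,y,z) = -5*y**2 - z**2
-12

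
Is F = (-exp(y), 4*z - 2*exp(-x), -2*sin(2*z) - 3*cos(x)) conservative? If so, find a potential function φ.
No, ∇×F = (-4, -3*sin(x), exp(y) + 2*exp(-x)) ≠ 0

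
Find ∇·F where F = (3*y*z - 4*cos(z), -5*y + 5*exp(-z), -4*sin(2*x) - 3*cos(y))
-5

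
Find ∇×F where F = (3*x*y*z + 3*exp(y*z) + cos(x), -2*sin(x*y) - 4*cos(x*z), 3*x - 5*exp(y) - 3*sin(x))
(-4*x*sin(x*z) - 5*exp(y), 3*x*y + 3*y*exp(y*z) + 3*cos(x) - 3, -3*x*z - 2*y*cos(x*y) - 3*z*exp(y*z) + 4*z*sin(x*z))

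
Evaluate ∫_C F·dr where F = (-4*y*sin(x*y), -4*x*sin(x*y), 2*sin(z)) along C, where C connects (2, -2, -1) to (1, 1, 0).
-2 - 4*cos(4) + 6*cos(1)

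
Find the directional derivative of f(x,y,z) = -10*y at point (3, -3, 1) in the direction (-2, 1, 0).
-2*sqrt(5)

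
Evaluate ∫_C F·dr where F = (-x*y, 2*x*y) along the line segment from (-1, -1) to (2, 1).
1/2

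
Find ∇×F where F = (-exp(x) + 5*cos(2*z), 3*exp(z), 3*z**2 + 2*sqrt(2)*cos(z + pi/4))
(-3*exp(z), -10*sin(2*z), 0)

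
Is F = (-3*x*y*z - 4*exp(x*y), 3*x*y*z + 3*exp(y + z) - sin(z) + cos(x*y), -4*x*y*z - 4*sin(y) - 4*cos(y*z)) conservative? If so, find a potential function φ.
No, ∇×F = (-3*x*y - 4*x*z + 4*z*sin(y*z) - 3*exp(y + z) - 4*cos(y) + cos(z), y*(-3*x + 4*z), 3*x*z + 4*x*exp(x*y) + 3*y*z - y*sin(x*y)) ≠ 0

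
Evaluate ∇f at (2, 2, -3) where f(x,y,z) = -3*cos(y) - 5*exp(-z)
(0, 3*sin(2), 5*exp(3))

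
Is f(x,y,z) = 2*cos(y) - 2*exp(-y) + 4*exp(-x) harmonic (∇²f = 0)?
No, ∇²f = -2*cos(y) - 2*exp(-y) + 4*exp(-x)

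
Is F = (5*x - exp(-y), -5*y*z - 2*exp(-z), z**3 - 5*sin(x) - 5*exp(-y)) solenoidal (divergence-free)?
No, ∇·F = 3*z**2 - 5*z + 5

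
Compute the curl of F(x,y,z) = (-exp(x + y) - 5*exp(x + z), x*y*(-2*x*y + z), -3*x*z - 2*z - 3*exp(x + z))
(-x*y, 3*z - 2*exp(x + z), -4*x*y**2 + y*z + exp(x + y))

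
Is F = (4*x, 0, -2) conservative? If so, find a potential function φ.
Yes, F is conservative. φ = 2*x**2 - 2*z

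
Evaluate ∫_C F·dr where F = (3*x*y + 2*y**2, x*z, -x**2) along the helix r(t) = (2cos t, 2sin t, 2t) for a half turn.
-64/3 - 4*pi + 2*pi**2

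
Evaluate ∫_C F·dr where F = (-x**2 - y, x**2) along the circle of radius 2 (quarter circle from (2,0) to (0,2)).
pi + 8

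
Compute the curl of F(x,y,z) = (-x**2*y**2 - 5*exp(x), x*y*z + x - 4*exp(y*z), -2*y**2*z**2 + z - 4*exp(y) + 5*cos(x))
(-x*y - 4*y*z**2 + 4*y*exp(y*z) - 4*exp(y), 5*sin(x), 2*x**2*y + y*z + 1)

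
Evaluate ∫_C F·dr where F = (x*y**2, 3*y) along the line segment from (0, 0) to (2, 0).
0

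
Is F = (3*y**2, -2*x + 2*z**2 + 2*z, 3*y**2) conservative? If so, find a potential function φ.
No, ∇×F = (6*y - 4*z - 2, 0, -6*y - 2) ≠ 0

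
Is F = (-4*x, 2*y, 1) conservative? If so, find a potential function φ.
Yes, F is conservative. φ = -2*x**2 + y**2 + z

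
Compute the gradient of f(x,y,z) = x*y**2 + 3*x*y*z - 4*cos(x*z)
(y**2 + 3*y*z + 4*z*sin(x*z), x*(2*y + 3*z), x*(3*y + 4*sin(x*z)))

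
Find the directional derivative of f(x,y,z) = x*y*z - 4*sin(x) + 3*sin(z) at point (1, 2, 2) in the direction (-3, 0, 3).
sqrt(2)*(-2 + 3*cos(2) + 4*cos(1))/2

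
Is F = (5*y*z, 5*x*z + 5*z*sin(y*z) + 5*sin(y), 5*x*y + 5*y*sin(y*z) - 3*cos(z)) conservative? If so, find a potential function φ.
Yes, F is conservative. φ = 5*x*y*z - 3*sin(z) - 5*cos(y) - 5*cos(y*z)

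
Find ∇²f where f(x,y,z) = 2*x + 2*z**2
4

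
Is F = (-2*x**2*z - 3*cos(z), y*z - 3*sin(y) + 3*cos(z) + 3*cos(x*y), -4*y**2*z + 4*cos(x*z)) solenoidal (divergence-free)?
No, ∇·F = -4*x*z - 3*x*sin(x*y) - 4*x*sin(x*z) - 4*y**2 + z - 3*cos(y)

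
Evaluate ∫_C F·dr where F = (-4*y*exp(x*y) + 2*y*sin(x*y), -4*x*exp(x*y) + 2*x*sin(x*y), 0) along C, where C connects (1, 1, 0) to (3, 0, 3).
-6 + 2*cos(1) + 4*E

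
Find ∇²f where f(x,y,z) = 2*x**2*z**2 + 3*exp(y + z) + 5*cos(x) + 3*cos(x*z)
-3*x**2*cos(x*z) + 4*x**2 - 3*z**2*cos(x*z) + 4*z**2 + 6*exp(y + z) - 5*cos(x)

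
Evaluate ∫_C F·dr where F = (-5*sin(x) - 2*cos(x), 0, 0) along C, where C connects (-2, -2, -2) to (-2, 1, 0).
0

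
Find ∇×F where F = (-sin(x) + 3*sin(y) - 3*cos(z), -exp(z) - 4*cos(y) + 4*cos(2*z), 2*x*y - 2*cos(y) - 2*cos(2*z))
(2*x + exp(z) + 2*sin(y) + 8*sin(2*z), -2*y + 3*sin(z), -3*cos(y))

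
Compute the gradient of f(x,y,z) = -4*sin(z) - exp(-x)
(exp(-x), 0, -4*cos(z))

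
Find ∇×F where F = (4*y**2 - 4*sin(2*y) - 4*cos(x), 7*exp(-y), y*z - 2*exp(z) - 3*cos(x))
(z, -3*sin(x), -8*y + 8*cos(2*y))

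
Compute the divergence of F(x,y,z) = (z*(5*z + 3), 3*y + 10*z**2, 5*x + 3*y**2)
3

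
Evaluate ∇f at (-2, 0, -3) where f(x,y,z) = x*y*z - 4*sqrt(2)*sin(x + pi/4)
(-4*sqrt(2)*sin(pi/4 + 2), 6, 0)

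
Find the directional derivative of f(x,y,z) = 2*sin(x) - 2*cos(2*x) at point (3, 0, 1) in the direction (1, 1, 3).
2*sqrt(11)*(cos(3) + 2*sin(6))/11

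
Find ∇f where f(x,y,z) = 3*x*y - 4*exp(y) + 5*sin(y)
(3*y, 3*x - 4*exp(y) + 5*cos(y), 0)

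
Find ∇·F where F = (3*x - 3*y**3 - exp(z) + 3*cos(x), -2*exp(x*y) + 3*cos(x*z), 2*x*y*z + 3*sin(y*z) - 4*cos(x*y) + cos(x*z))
2*x*y - 2*x*exp(x*y) - x*sin(x*z) + 3*y*cos(y*z) - 3*sin(x) + 3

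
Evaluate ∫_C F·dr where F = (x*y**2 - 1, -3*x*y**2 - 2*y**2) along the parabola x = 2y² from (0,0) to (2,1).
-38/15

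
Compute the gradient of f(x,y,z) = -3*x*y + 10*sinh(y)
(-3*y, -3*x + 10*cosh(y), 0)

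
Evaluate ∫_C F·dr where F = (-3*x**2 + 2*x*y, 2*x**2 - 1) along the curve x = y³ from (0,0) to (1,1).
-6/7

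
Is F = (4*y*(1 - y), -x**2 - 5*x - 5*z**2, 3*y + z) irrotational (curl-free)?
No, ∇×F = (10*z + 3, 0, -2*x + 8*y - 9)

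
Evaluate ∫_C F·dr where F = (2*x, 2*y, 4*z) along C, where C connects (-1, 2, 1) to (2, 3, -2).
14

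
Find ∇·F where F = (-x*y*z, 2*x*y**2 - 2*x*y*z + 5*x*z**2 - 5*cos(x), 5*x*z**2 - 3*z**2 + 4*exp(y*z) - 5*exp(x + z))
4*x*y + 8*x*z - y*z + 4*y*exp(y*z) - 6*z - 5*exp(x + z)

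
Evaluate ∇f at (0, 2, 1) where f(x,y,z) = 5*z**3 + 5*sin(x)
(5, 0, 15)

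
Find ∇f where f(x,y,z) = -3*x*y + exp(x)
(-3*y + exp(x), -3*x, 0)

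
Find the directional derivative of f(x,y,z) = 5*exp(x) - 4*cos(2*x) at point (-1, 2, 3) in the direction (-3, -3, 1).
3*sqrt(19)*(-5 + 8*E*sin(2))*exp(-1)/19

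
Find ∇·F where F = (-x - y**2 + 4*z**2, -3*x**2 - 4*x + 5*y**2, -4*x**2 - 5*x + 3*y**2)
10*y - 1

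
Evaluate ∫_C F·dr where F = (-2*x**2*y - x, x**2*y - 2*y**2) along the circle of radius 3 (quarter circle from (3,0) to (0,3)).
27/4 + 81*pi/8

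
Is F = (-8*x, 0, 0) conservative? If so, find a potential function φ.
Yes, F is conservative. φ = -4*x**2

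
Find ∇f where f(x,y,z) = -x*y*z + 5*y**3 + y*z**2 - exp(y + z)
(-y*z, -x*z + 15*y**2 + z**2 - exp(y + z), -x*y + 2*y*z - exp(y + z))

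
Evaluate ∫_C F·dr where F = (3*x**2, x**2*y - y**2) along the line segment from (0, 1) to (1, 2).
-3/4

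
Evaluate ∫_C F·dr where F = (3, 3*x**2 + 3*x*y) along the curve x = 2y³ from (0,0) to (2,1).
312/35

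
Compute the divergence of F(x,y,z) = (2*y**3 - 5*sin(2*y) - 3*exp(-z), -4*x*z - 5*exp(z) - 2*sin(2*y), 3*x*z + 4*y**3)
3*x - 4*cos(2*y)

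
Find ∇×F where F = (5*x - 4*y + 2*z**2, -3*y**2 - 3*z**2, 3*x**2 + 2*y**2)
(4*y + 6*z, -6*x + 4*z, 4)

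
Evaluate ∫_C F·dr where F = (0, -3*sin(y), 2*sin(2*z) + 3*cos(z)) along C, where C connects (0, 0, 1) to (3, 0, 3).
-3*sin(1) - cos(6) + cos(2) + 3*sin(3)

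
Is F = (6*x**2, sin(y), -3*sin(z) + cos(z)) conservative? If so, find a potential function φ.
Yes, F is conservative. φ = 2*x**3 + sin(z) - cos(y) + 3*cos(z)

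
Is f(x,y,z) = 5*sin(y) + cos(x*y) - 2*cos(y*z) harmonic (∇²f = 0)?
No, ∇²f = -x**2*cos(x*y) - y**2*cos(x*y) + 2*y**2*cos(y*z) + 2*z**2*cos(y*z) - 5*sin(y)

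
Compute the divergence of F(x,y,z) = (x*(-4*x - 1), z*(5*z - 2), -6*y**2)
-8*x - 1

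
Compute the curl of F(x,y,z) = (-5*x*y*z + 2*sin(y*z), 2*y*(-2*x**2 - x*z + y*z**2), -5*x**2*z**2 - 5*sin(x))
(2*y*(x - 2*y*z), -5*x*y + 10*x*z**2 + 2*y*cos(y*z) + 5*cos(x), 5*x*z - 2*y*(4*x + z) - 2*z*cos(y*z))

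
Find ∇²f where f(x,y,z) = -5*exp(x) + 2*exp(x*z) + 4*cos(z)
2*x**2*exp(x*z) + 2*z**2*exp(x*z) - 5*exp(x) - 4*cos(z)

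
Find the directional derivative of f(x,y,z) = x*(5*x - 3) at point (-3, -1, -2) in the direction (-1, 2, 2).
11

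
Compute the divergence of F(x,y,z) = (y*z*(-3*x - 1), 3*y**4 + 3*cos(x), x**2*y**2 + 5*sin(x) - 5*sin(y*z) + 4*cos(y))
y*(12*y**2 - 3*z - 5*cos(y*z))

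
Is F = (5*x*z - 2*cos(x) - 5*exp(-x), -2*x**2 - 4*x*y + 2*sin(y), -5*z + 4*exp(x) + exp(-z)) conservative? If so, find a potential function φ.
No, ∇×F = (0, 5*x - 4*exp(x), -4*x - 4*y) ≠ 0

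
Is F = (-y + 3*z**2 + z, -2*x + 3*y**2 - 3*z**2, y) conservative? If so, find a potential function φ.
No, ∇×F = (6*z + 1, 6*z + 1, -1) ≠ 0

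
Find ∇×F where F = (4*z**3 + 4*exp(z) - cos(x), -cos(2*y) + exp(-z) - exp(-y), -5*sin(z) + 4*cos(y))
(-4*sin(y) + exp(-z), 12*z**2 + 4*exp(z), 0)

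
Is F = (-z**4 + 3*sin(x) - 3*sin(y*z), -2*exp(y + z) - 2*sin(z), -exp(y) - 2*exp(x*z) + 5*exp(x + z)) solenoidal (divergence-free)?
No, ∇·F = -2*x*exp(x*z) + 5*exp(x + z) - 2*exp(y + z) + 3*cos(x)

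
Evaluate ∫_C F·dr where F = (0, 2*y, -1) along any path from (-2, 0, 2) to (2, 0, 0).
2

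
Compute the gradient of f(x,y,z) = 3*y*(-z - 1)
(0, -3*z - 3, -3*y)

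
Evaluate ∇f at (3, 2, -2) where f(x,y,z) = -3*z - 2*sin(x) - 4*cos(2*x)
(8*sin(6) - 2*cos(3), 0, -3)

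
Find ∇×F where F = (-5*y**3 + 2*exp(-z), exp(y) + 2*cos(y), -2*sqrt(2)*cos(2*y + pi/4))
(4*sqrt(2)*sin(2*y + pi/4), -2*exp(-z), 15*y**2)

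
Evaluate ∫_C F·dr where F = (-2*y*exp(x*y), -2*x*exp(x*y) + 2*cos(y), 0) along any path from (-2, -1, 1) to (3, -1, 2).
-(2 - 2*exp(5))*exp(-3)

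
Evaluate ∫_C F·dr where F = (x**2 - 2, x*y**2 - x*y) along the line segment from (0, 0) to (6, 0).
60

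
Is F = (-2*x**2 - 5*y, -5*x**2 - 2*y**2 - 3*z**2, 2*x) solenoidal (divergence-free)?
No, ∇·F = -4*x - 4*y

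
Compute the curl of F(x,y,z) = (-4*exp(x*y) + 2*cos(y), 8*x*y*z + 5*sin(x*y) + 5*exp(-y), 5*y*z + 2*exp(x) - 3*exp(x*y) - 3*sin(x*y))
(-8*x*y - 3*x*exp(x*y) - 3*x*cos(x*y) + 5*z, 3*y*exp(x*y) + 3*y*cos(x*y) - 2*exp(x), 4*x*exp(x*y) + 8*y*z + 5*y*cos(x*y) + 2*sin(y))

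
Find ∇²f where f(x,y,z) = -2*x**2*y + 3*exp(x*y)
3*x**2*exp(x*y) + y*(3*y*exp(x*y) - 4)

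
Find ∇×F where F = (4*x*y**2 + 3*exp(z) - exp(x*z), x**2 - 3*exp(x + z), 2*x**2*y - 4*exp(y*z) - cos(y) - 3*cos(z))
(2*x**2 - 4*z*exp(y*z) + 3*exp(x + z) + sin(y), -4*x*y - x*exp(x*z) + 3*exp(z), -8*x*y + 2*x - 3*exp(x + z))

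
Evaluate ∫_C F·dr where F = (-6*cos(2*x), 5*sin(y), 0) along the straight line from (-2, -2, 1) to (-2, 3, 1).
5*cos(2) - 5*cos(3)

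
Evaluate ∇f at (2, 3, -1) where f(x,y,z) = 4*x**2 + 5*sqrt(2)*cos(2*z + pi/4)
(16, 0, -10*sqrt(2)*cos(pi/4 + 2))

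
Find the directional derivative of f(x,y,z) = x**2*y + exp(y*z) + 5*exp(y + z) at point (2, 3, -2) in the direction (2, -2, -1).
-5*E + exp(-6)/3 + 16/3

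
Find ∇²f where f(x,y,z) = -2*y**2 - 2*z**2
-8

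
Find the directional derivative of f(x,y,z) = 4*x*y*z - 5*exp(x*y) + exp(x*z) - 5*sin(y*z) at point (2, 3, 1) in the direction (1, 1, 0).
sqrt(2)*(-25*exp(6) - 5*cos(3) + exp(2) + 20)/2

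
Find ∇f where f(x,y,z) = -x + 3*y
(-1, 3, 0)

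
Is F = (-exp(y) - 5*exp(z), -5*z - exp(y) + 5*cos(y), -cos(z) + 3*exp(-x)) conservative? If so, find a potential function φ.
No, ∇×F = (5, -5*exp(z) + 3*exp(-x), exp(y)) ≠ 0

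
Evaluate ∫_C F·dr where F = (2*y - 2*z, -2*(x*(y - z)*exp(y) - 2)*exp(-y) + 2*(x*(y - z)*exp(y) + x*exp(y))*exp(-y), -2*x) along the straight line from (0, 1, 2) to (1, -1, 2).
-8*sinh(1) - 6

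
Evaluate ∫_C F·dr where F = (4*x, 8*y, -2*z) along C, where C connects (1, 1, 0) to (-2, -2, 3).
9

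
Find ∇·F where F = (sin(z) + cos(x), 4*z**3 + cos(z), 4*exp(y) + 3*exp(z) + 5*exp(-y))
3*exp(z) - sin(x)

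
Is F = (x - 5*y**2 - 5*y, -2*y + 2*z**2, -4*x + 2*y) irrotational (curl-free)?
No, ∇×F = (2 - 4*z, 4, 10*y + 5)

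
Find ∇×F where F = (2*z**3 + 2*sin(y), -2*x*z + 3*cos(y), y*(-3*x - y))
(-x - 2*y, 3*y + 6*z**2, -2*z - 2*cos(y))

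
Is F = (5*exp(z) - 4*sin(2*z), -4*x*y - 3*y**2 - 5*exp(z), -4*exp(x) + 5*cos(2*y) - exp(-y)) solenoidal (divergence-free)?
No, ∇·F = -4*x - 6*y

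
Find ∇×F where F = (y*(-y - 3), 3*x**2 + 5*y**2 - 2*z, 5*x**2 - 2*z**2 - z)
(2, -10*x, 6*x + 2*y + 3)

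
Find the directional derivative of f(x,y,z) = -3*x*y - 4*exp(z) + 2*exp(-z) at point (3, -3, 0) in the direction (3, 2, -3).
27*sqrt(22)/22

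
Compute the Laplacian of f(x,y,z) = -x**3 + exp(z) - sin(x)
-6*x + exp(z) + sin(x)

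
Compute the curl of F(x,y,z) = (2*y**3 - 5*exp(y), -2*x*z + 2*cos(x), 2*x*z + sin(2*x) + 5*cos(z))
(2*x, -2*z - 2*cos(2*x), -6*y**2 - 2*z + 5*exp(y) - 2*sin(x))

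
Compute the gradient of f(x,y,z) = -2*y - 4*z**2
(0, -2, -8*z)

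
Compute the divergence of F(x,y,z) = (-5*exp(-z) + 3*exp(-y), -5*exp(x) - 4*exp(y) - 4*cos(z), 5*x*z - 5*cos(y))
5*x - 4*exp(y)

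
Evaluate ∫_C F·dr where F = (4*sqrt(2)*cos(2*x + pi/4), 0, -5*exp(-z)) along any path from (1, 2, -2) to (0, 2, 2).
-10*sinh(2) - 2*sqrt(2)*sin(pi/4 + 2) + 2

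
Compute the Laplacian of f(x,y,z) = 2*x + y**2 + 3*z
2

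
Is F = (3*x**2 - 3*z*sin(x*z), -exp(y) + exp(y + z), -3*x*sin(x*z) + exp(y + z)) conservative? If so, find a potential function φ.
Yes, F is conservative. φ = x**3 - exp(y) + exp(y + z) + 3*cos(x*z)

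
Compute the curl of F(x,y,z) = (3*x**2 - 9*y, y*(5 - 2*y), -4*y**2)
(-8*y, 0, 9)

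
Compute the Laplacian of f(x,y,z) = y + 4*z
0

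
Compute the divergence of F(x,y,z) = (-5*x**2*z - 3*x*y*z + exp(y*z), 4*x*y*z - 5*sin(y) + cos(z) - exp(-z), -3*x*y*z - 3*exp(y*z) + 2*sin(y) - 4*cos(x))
-3*x*y - 6*x*z - 3*y*z - 3*y*exp(y*z) - 5*cos(y)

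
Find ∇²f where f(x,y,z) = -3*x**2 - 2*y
-6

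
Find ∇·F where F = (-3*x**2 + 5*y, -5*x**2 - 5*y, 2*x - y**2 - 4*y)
-6*x - 5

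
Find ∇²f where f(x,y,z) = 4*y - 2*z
0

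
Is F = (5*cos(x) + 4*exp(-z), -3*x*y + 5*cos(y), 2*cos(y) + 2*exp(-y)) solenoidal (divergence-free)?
No, ∇·F = -3*x - 5*sin(x) - 5*sin(y)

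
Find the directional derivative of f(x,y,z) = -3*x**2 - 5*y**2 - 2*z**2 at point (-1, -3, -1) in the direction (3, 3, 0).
18*sqrt(2)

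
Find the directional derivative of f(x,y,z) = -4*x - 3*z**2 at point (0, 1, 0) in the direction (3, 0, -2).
-12*sqrt(13)/13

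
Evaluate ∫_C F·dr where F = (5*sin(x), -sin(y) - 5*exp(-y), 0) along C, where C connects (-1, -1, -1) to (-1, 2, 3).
-5*E - cos(1) + cos(2) + 5*exp(-2)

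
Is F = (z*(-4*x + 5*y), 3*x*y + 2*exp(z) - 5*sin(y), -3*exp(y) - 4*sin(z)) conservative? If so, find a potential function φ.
No, ∇×F = (-3*exp(y) - 2*exp(z), -4*x + 5*y, 3*y - 5*z) ≠ 0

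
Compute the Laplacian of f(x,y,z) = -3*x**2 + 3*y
-6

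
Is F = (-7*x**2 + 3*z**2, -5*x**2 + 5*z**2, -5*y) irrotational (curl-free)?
No, ∇×F = (-10*z - 5, 6*z, -10*x)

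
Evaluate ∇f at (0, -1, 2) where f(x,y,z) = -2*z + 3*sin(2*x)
(6, 0, -2)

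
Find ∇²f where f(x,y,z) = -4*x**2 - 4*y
-8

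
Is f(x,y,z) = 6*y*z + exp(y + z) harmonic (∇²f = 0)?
No, ∇²f = 2*exp(y + z)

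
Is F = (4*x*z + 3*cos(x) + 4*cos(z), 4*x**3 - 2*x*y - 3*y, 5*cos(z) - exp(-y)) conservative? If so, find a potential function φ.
No, ∇×F = (exp(-y), 4*x - 4*sin(z), 12*x**2 - 2*y) ≠ 0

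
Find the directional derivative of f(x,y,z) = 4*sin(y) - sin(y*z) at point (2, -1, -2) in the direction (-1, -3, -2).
-2*sqrt(14)*(2*cos(2) + 3*cos(1))/7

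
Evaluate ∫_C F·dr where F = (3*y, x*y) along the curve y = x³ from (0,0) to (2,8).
468/7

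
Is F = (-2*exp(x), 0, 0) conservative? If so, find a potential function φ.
Yes, F is conservative. φ = -2*exp(x)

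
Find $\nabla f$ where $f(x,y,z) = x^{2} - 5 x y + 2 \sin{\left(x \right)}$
(2*x - 5*y + 2*cos(x), -5*x, 0)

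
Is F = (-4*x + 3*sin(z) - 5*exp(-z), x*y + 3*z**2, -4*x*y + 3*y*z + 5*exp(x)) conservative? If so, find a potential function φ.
No, ∇×F = (-4*x - 3*z, 4*y - 5*exp(x) + 3*cos(z) + 5*exp(-z), y) ≠ 0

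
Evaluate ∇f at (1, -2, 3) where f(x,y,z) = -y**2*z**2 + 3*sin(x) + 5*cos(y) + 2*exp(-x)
(-2*exp(-1) + 3*cos(1), 5*sin(2) + 36, -24)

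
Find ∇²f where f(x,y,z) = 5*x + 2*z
0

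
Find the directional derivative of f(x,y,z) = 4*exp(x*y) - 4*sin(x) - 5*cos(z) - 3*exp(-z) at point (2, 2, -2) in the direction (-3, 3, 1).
sqrt(19)*(12*cos(2) - 5*sin(2) + 3*exp(2))/19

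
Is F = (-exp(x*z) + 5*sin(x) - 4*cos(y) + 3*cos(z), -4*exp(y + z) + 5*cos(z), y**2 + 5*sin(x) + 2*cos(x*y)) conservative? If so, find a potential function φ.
No, ∇×F = (-2*x*sin(x*y) + 2*y + 4*exp(y + z) + 5*sin(z), -x*exp(x*z) + 2*y*sin(x*y) - 3*sin(z) - 5*cos(x), -4*sin(y)) ≠ 0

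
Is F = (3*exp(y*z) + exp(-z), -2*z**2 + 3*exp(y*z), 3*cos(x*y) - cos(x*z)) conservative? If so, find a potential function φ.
No, ∇×F = (-3*x*sin(x*y) - 3*y*exp(y*z) + 4*z, 3*y*exp(y*z) + 3*y*sin(x*y) - z*sin(x*z) - exp(-z), -3*z*exp(y*z)) ≠ 0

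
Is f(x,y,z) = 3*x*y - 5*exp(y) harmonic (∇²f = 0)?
No, ∇²f = -5*exp(y)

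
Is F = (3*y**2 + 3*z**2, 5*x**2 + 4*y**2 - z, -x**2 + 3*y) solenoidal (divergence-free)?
No, ∇·F = 8*y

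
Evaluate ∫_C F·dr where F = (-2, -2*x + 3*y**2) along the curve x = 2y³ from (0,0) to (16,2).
-40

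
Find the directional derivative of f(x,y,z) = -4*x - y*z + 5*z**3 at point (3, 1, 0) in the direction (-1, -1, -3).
7*sqrt(11)/11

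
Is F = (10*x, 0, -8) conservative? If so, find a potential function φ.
Yes, F is conservative. φ = 5*x**2 - 8*z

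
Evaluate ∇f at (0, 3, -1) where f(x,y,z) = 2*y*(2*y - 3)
(0, 18, 0)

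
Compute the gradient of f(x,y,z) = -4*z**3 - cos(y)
(0, sin(y), -12*z**2)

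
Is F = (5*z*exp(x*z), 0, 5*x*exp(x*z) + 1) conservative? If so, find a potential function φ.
Yes, F is conservative. φ = z + 5*exp(x*z)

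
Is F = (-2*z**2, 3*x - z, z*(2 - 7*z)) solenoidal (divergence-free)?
No, ∇·F = 2 - 14*z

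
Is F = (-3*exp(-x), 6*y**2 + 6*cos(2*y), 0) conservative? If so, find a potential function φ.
Yes, F is conservative. φ = 2*y**3 + 3*sin(2*y) + 3*exp(-x)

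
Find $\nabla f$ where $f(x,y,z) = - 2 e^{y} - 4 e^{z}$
(0, -2*exp(y), -4*exp(z))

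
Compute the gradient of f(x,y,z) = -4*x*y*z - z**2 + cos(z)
(-4*y*z, -4*x*z, -4*x*y - 2*z - sin(z))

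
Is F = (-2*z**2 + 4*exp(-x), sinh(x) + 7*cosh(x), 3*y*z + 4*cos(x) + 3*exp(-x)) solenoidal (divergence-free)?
No, ∇·F = 3*y - 4*exp(-x)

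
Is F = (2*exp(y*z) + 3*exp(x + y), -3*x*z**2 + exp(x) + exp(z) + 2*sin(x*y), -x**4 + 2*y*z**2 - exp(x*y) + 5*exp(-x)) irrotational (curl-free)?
No, ∇×F = (6*x*z - x*exp(x*y) + 2*z**2 - exp(z), 4*x**3 + y*exp(x*y) + 2*y*exp(y*z) + 5*exp(-x), 2*y*cos(x*y) - 3*z**2 - 2*z*exp(y*z) + exp(x) - 3*exp(x + y))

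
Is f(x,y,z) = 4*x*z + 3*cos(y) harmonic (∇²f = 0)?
No, ∇²f = -3*cos(y)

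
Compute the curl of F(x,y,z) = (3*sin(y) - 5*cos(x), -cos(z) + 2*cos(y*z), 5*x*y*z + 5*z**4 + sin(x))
(5*x*z + 2*y*sin(y*z) - sin(z), -5*y*z - cos(x), -3*cos(y))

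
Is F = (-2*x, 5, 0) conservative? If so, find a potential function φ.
Yes, F is conservative. φ = -x**2 + 5*y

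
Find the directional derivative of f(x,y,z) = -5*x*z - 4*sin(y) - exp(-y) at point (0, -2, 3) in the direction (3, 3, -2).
3*sqrt(22)*(-15 - 4*cos(2) + exp(2))/22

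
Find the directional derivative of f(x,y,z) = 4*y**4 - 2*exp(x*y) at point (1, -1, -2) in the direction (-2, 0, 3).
-4*sqrt(13)*exp(-1)/13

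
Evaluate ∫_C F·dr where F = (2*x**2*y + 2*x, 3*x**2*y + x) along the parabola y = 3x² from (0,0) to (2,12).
3172/5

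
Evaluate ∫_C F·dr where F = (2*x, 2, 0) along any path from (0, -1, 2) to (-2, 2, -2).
10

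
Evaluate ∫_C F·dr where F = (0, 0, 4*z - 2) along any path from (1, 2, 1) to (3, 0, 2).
4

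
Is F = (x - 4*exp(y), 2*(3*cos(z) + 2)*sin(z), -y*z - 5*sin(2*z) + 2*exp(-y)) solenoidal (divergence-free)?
No, ∇·F = -y - 10*cos(2*z) + 1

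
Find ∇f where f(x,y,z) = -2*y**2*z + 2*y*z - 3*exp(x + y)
(-3*exp(x + y), -4*y*z + 2*z - 3*exp(x + y), 2*y*(1 - y))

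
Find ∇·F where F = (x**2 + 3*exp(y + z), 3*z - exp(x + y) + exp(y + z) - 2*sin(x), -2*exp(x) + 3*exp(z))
2*x + 3*exp(z) - exp(x + y) + exp(y + z)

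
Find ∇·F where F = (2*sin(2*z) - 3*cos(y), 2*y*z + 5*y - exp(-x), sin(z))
2*z + cos(z) + 5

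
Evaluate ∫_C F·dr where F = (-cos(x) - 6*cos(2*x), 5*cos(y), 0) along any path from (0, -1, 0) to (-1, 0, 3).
3*sin(2) + 6*sin(1)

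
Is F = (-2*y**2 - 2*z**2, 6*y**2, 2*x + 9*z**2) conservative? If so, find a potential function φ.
No, ∇×F = (0, -4*z - 2, 4*y) ≠ 0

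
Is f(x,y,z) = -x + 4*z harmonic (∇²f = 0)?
Yes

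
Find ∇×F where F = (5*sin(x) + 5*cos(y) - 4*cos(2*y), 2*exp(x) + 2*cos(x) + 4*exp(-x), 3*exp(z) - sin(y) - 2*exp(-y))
(-cos(y) + 2*exp(-y), 0, 2*exp(x) - 2*sin(x) + 5*sin(y) - 8*sin(2*y) - 4*exp(-x))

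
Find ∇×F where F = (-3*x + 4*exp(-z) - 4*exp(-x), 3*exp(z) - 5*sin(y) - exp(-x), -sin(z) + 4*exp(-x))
(-3*exp(z), -4*exp(-z) + 4*exp(-x), exp(-x))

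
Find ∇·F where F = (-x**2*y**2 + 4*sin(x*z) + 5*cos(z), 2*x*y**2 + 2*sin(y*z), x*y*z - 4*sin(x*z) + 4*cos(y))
-2*x*y**2 + 5*x*y - 4*x*cos(x*z) + 4*z*cos(x*z) + 2*z*cos(y*z)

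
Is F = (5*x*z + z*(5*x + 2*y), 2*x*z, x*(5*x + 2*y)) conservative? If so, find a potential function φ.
Yes, F is conservative. φ = x*z*(5*x + 2*y)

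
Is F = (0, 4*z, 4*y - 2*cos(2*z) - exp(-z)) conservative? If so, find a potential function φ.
Yes, F is conservative. φ = 4*y*z - sin(2*z) + exp(-z)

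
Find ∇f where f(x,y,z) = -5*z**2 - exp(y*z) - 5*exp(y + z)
(0, -z*exp(y*z) - 5*exp(y + z), -y*exp(y*z) - 10*z - 5*exp(y + z))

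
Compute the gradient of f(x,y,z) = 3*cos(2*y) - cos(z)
(0, -6*sin(2*y), sin(z))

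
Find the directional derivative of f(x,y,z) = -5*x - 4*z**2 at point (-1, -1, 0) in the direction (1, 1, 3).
-5*sqrt(11)/11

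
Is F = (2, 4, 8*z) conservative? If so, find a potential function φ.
Yes, F is conservative. φ = 2*x + 4*y + 4*z**2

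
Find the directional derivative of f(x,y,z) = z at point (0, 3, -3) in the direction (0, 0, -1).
-1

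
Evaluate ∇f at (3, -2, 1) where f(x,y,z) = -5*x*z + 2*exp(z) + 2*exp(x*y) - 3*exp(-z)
(-5 - 4*exp(-6), 6*exp(-6), -15 - sinh(1) + 5*cosh(1))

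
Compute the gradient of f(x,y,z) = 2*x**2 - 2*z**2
(4*x, 0, -4*z)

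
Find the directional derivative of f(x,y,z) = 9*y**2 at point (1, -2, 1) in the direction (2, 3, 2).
-108*sqrt(17)/17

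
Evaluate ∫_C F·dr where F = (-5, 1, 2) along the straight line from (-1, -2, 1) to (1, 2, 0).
-8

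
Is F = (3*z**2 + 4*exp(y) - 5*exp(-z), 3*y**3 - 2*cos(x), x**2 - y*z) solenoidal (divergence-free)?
No, ∇·F = y*(9*y - 1)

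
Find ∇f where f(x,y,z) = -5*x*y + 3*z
(-5*y, -5*x, 3)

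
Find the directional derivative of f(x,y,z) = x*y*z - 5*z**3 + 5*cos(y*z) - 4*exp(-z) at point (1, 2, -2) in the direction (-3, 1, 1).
4*sqrt(11)*(-12 + exp(2))/11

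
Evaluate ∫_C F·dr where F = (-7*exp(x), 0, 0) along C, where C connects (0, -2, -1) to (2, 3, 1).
7 - 7*exp(2)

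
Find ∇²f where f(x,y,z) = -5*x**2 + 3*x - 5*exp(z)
-5*exp(z) - 10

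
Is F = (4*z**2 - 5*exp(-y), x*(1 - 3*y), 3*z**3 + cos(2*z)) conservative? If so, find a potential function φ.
No, ∇×F = (0, 8*z, -3*y + 1 - 5*exp(-y)) ≠ 0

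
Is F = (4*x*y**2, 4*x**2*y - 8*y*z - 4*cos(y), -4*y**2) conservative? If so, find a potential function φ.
Yes, F is conservative. φ = 2*x**2*y**2 - 4*y**2*z - 4*sin(y)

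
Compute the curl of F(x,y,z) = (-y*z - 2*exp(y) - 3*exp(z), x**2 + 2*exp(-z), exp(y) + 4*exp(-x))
(exp(y) + 2*exp(-z), -y - 3*exp(z) + 4*exp(-x), 2*x + z + 2*exp(y))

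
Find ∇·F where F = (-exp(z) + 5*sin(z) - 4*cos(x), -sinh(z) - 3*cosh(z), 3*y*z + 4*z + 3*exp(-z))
3*y + 4*sin(x) + 4 - 3*exp(-z)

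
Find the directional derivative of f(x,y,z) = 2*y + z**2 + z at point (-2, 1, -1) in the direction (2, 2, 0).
sqrt(2)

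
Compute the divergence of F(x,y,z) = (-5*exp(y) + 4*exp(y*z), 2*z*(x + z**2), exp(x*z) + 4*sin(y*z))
x*exp(x*z) + 4*y*cos(y*z)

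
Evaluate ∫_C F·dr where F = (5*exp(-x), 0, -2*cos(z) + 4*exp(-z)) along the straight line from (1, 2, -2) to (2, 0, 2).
-4*sin(2) - 9*exp(-2) + 5*exp(-1) + 4*exp(2)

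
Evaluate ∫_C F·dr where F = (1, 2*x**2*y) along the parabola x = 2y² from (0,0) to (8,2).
280/3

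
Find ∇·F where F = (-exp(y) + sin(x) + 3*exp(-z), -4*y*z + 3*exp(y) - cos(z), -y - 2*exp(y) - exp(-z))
-4*z + 3*exp(y) + cos(x) + exp(-z)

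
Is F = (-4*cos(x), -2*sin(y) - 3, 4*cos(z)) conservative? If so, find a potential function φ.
Yes, F is conservative. φ = -3*y - 4*sin(x) + 4*sin(z) + 2*cos(y)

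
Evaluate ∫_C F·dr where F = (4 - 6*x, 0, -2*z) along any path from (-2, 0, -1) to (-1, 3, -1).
13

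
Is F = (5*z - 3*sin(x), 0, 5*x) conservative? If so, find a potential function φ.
Yes, F is conservative. φ = 5*x*z + 3*cos(x)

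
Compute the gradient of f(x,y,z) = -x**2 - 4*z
(-2*x, 0, -4)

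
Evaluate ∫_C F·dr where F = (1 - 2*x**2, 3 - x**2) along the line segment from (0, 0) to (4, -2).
-34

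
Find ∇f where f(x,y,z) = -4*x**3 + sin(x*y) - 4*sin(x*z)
(-12*x**2 + y*cos(x*y) - 4*z*cos(x*z), x*cos(x*y), -4*x*cos(x*z))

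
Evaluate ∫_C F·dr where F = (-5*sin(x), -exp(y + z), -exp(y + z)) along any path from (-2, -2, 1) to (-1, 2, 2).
-exp(4) + exp(-1) - 5*cos(2) + 5*cos(1)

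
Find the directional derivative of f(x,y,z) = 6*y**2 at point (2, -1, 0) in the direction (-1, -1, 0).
6*sqrt(2)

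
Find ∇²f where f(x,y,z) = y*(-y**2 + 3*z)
-6*y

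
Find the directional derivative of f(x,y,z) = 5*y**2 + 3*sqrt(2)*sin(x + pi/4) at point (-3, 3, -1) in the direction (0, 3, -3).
15*sqrt(2)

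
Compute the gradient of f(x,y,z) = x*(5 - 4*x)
(5 - 8*x, 0, 0)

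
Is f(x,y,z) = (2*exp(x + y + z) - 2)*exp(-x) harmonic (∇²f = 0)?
No, ∇²f = 2*(2*exp(x + y + z) - 1)*exp(-x)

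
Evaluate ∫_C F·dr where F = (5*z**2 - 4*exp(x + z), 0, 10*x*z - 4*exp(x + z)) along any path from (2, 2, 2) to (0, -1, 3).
-4*exp(3) - 40 + 4*exp(4)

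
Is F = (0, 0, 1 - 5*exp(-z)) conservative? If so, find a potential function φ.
Yes, F is conservative. φ = z + 5*exp(-z)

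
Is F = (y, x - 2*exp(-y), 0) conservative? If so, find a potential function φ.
Yes, F is conservative. φ = x*y + 2*exp(-y)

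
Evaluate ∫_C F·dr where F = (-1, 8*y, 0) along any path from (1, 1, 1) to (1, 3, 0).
32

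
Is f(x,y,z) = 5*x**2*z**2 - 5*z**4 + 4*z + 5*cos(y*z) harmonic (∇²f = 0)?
No, ∇²f = 10*x**2 - 5*y**2*cos(y*z) - 5*z**2*cos(y*z) - 50*z**2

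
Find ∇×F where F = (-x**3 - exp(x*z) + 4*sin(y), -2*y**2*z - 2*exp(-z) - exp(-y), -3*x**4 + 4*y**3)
(14*y**2 - 2*exp(-z), x*(12*x**2 - exp(x*z)), -4*cos(y))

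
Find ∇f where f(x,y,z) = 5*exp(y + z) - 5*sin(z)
(0, 5*exp(y + z), 5*exp(y + z) - 5*cos(z))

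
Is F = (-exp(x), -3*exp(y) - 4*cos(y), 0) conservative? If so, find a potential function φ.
Yes, F is conservative. φ = -exp(x) - 3*exp(y) - 4*sin(y)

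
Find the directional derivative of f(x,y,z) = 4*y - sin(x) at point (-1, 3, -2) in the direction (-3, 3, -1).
3*sqrt(19)*(cos(1) + 4)/19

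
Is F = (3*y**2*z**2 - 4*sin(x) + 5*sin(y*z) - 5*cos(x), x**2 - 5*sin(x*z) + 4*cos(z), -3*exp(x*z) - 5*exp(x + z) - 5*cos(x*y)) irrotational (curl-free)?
No, ∇×F = (5*x*sin(x*y) + 5*x*cos(x*z) + 4*sin(z), 6*y**2*z - 5*y*sin(x*y) + 5*y*cos(y*z) + 3*z*exp(x*z) + 5*exp(x + z), 2*x - 6*y*z**2 - 5*z*cos(x*z) - 5*z*cos(y*z))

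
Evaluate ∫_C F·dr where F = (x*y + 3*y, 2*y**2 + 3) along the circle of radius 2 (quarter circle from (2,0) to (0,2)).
26/3 - 3*pi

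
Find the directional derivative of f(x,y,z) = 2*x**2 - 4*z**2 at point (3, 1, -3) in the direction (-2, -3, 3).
24*sqrt(22)/11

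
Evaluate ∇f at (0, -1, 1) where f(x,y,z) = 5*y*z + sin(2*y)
(0, 2*cos(2) + 5, -5)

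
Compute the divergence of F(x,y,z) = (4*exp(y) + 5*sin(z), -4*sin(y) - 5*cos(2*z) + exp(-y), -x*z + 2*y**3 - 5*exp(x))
-x - 4*cos(y) - exp(-y)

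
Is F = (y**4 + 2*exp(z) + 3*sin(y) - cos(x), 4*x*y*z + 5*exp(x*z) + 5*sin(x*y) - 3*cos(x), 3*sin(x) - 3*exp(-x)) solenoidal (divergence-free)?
No, ∇·F = 4*x*z + 5*x*cos(x*y) + sin(x)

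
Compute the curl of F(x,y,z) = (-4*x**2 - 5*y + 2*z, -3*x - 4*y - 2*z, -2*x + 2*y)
(4, 4, 2)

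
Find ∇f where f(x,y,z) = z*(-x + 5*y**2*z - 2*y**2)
(-z, 2*y*z*(5*z - 2), -x + 10*y**2*z - 2*y**2)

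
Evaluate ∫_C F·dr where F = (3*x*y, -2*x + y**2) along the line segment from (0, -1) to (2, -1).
-6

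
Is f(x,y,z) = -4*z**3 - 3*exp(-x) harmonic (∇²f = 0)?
No, ∇²f = -24*z - 3*exp(-x)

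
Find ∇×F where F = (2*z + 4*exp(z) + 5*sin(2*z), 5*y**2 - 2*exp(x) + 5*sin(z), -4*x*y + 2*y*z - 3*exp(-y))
(-4*x + 2*z - 5*cos(z) + 3*exp(-y), 4*y + 4*exp(z) - 20*sin(z)**2 + 12, -2*exp(x))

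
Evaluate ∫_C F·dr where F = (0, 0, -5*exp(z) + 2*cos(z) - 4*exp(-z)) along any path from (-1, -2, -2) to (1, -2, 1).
-4*exp(2) - 5*E + 5*exp(-2) + 4*exp(-1) + 2*sin(1) + 2*sin(2)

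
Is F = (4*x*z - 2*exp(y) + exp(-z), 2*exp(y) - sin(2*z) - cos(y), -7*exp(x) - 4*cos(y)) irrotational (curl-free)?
No, ∇×F = (4*sin(y) + 2*cos(2*z), 4*x + 7*exp(x) - exp(-z), 2*exp(y))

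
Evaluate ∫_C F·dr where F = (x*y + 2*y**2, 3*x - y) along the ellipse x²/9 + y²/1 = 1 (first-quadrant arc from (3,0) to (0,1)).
-15/2 + 9*pi/4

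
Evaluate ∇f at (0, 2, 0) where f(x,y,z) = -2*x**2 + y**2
(0, 4, 0)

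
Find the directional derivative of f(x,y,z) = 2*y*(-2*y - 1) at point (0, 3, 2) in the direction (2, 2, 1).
-52/3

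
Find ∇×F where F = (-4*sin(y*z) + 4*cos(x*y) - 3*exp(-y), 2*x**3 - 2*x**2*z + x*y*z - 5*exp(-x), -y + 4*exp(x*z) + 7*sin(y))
(2*x**2 - x*y + 7*cos(y) - 1, -4*y*cos(y*z) - 4*z*exp(x*z), 6*x**2 - 4*x*z + 4*x*sin(x*y) + y*z + 4*z*cos(y*z) - 3*exp(-y) + 5*exp(-x))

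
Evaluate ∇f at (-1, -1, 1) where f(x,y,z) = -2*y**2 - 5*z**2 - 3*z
(0, 4, -13)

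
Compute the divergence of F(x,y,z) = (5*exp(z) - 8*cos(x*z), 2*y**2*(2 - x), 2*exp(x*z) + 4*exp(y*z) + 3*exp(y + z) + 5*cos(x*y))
2*x*exp(x*z) - 4*y*(x - 2) + 4*y*exp(y*z) + 8*z*sin(x*z) + 3*exp(y + z)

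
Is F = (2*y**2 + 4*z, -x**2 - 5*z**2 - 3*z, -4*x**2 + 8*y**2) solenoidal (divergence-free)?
Yes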